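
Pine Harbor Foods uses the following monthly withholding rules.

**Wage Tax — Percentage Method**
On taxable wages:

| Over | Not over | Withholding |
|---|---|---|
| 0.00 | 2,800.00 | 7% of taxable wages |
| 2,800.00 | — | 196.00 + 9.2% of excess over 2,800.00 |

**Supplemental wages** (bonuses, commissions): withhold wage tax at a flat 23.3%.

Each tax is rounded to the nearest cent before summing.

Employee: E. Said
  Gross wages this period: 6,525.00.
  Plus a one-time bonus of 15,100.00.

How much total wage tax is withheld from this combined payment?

Wage Tax: taxable = 6,525.00
  196.00 + 9.2% × (6,525.00 − 2,800.00) = 196.00 + 9.2% × 3,725.00 = 538.70
Supplemental (23.3% flat on bonus): 23.3% × 15,100.00 = 3,518.30
Total wage tax: 538.70 + 3,518.30 = 4,057.00

4,057.00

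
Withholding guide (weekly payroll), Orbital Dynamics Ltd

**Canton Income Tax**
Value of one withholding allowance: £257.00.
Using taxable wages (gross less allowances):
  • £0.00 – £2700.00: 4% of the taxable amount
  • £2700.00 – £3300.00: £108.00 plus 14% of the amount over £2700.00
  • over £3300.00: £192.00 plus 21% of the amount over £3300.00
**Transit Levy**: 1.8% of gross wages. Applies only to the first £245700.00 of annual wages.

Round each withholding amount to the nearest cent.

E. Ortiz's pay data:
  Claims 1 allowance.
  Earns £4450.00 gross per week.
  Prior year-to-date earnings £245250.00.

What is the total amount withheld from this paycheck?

£387.63

Canton Income Tax: taxable = £4450.00 − 1×£257.00 = £4193.00
  £192.00 + 21% × (£4193.00 − £3300.00) = £192.00 + 21% × £893.00 = £379.53
Transit Levy: cap £245700.00 − YTD £245250.00 = £450.00 subject; 1.8% × £450.00 = £8.10
Total: £379.53 + £8.10 = £387.63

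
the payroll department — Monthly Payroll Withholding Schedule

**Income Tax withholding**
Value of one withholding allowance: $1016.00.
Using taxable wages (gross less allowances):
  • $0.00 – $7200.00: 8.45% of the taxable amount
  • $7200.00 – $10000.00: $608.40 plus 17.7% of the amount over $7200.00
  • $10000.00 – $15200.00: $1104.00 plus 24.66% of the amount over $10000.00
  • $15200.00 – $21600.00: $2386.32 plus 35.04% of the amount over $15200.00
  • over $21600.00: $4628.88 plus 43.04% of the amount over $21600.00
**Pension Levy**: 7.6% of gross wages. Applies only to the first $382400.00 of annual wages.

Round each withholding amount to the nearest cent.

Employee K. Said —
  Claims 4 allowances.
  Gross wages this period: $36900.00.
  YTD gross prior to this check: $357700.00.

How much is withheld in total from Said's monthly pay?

$11342.05

Income Tax: taxable = $36900.00 − 4×$1016.00 = $32836.00
  $4628.88 + 43.04% × ($32836.00 − $21600.00) = $4628.88 + 43.04% × $11236.00 = $9464.85
Pension Levy: cap $382400.00 − YTD $357700.00 = $24700.00 subject; 7.6% × $24700.00 = $1877.20
Total: $9464.85 + $1877.20 = $11342.05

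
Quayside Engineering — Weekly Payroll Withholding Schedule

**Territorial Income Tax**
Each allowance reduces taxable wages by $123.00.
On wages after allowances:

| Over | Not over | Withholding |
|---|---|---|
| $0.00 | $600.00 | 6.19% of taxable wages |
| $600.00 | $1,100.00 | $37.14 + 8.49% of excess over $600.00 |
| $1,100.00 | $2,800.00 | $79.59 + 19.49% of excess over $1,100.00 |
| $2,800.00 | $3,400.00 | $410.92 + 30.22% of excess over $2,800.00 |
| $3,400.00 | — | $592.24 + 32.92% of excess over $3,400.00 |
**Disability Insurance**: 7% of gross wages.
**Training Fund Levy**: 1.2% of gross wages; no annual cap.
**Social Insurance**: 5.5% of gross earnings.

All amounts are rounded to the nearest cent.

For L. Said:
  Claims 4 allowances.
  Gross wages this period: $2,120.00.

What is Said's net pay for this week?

Territorial Income Tax: taxable = $2,120.00 − 4×$123.00 = $1,628.00
  $79.59 + 19.49% × ($1,628.00 − $1,100.00) = $79.59 + 19.49% × $528.00 = $182.50
Disability Insurance: 7% × $2,120.00 = $148.40
Training Fund Levy: 1.2% × $2,120.00 = $25.44
Social Insurance: 5.5% × $2,120.00 = $116.60
Total withheld: $182.50 + $148.40 + $25.44 + $116.60 = $472.94
Net pay: $2,120.00 − $472.94 = $1,647.06

$1,647.06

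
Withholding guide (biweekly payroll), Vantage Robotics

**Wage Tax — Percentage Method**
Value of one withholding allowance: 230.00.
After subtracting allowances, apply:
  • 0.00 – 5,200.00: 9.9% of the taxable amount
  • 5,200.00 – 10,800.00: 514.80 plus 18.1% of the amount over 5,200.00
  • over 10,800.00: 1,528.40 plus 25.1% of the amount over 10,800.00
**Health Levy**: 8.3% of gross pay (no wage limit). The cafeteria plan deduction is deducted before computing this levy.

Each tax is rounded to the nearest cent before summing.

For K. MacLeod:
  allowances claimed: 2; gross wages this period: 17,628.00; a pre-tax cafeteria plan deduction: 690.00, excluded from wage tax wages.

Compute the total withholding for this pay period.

Wage Tax: taxable = 17,628.00 − 690.00 − 2×230.00 = 16,478.00
  1,528.40 + 25.1% × (16,478.00 − 10,800.00) = 1,528.40 + 25.1% × 5,678.00 = 2,953.58
Health Levy: 8.3% × 16,938.00 = 1,405.85
Total: 2,953.58 + 1,405.85 = 4,359.43

4,359.43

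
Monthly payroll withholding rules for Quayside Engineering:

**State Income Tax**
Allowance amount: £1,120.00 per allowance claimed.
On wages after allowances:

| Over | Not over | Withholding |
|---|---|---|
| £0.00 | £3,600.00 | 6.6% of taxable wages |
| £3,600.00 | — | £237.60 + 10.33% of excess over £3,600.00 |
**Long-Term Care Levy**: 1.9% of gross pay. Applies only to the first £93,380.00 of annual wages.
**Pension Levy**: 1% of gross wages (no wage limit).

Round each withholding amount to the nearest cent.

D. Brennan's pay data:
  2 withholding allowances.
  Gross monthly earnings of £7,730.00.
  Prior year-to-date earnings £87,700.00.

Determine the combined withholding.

£618.06

State Income Tax: taxable = £7,730.00 − 2×£1,120.00 = £5,490.00
  £237.60 + 10.33% × (£5,490.00 − £3,600.00) = £237.60 + 10.33% × £1,890.00 = £432.84
Long-Term Care Levy: cap £93,380.00 − YTD £87,700.00 = £5,680.00 subject; 1.9% × £5,680.00 = £107.92
Pension Levy: 1% × £7,730.00 = £77.30
Total: £432.84 + £107.92 + £77.30 = £618.06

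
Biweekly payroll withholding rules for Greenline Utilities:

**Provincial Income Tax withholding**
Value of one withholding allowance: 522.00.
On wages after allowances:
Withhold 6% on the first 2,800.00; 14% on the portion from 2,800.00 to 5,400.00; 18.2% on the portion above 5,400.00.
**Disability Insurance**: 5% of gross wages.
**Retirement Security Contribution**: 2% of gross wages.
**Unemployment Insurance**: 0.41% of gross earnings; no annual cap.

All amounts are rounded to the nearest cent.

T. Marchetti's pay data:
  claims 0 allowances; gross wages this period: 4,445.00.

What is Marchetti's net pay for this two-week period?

3,717.33

Provincial Income Tax: taxable = 4,445.00
  168.00 + 14% × (4,445.00 − 2,800.00) = 168.00 + 14% × 1,645.00 = 398.30
Disability Insurance: 5% × 4,445.00 = 222.25
Retirement Security Contribution: 2% × 4,445.00 = 88.90
Unemployment Insurance: 0.41% × 4,445.00 = 18.22
Total withheld: 398.30 + 222.25 + 88.90 + 18.22 = 727.67
Net pay: 4,445.00 − 727.67 = 3,717.33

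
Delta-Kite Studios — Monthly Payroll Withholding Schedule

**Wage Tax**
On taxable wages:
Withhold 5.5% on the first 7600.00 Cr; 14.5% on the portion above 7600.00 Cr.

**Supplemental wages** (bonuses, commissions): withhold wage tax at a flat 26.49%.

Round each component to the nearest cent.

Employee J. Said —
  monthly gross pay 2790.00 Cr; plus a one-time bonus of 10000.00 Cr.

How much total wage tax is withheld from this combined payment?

2802.45 Cr

Wage Tax: taxable = 2790.00 Cr
  5.5% × 2790.00 Cr = 153.45 Cr
Supplemental (26.49% flat on bonus): 26.49% × 10000.00 Cr = 2649.00 Cr
Total wage tax: 153.45 Cr + 2649.00 Cr = 2802.45 Cr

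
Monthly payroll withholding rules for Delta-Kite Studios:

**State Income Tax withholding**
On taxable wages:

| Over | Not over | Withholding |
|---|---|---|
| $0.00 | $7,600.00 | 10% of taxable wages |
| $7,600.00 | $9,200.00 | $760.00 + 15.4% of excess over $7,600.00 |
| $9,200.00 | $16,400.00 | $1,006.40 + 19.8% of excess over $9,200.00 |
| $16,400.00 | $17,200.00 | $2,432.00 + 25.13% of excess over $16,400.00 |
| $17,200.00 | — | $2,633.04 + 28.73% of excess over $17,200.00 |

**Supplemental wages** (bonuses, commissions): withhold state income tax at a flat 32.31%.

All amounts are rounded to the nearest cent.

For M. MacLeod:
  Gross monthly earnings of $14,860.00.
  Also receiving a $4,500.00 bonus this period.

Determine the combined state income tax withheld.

State Income Tax: taxable = $14,860.00
  $1,006.40 + 19.8% × ($14,860.00 − $9,200.00) = $1,006.40 + 19.8% × $5,660.00 = $2,127.08
Supplemental (32.31% flat on bonus): 32.31% × $4,500.00 = $1,453.95
Total state income tax: $2,127.08 + $1,453.95 = $3,581.03

$3,581.03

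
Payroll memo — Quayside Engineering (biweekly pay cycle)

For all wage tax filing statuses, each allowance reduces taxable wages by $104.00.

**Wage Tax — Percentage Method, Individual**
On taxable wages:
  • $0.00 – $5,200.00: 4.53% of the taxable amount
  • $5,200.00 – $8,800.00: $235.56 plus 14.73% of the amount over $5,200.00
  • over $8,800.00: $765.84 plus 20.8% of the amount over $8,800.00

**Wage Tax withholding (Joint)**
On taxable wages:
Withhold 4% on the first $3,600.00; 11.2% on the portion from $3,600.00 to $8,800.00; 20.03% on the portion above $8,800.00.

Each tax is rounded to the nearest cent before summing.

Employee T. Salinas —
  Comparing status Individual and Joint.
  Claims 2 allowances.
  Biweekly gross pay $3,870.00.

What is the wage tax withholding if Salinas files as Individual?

$165.89

Wage Tax (Individual): taxable = $3,870.00 − 2×$104.00 = $3,662.00
  4.53% × $3,662.00 = $165.89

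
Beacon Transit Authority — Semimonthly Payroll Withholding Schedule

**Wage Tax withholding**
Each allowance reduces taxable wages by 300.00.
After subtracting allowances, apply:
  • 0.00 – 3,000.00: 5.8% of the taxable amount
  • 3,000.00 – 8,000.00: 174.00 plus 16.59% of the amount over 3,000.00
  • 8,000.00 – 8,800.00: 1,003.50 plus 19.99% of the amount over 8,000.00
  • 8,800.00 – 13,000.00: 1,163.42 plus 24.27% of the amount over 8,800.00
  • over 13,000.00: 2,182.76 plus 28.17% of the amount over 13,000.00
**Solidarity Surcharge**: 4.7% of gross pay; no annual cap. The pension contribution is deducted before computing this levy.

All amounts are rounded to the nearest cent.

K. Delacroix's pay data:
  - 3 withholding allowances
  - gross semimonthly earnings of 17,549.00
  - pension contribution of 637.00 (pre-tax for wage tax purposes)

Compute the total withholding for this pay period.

Wage Tax: taxable = 17,549.00 − 637.00 − 3×300.00 = 16,012.00
  2,182.76 + 28.17% × (16,012.00 − 13,000.00) = 2,182.76 + 28.17% × 3,012.00 = 3,031.24
Solidarity Surcharge: 4.7% × 16,912.00 = 794.86
Total: 3,031.24 + 794.86 = 3,826.10

3,826.10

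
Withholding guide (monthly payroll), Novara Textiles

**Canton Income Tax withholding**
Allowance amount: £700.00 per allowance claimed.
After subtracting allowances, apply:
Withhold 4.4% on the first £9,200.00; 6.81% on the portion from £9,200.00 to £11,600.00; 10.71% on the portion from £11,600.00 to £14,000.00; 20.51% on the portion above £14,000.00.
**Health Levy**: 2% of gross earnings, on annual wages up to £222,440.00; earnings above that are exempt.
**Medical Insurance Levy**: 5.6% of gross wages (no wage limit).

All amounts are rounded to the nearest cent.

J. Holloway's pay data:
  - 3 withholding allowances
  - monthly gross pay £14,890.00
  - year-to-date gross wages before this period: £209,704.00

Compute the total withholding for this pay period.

Canton Income Tax: taxable = £14,890.00 − 3×£700.00 = £12,790.00
  £568.24 + 10.71% × (£12,790.00 − £11,600.00) = £568.24 + 10.71% × £1,190.00 = £695.69
Health Levy: cap £222,440.00 − YTD £209,704.00 = £12,736.00 subject; 2% × £12,736.00 = £254.72
Medical Insurance Levy: 5.6% × £14,890.00 = £833.84
Total: £695.69 + £254.72 + £833.84 = £1,784.25

£1,784.25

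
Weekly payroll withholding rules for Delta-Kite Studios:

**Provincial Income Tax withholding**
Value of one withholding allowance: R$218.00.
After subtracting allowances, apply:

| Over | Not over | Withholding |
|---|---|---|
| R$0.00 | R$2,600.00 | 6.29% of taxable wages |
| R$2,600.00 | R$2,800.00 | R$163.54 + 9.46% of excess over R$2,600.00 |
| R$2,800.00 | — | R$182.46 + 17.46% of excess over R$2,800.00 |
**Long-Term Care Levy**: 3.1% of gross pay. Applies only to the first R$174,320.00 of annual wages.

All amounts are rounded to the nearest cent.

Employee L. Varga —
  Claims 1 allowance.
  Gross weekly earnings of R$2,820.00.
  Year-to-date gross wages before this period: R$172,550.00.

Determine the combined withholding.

Provincial Income Tax: taxable = R$2,820.00 − 1×R$218.00 = R$2,602.00
  R$163.54 + 9.46% × (R$2,602.00 − R$2,600.00) = R$163.54 + 9.46% × R$2.00 = R$163.73
Long-Term Care Levy: cap R$174,320.00 − YTD R$172,550.00 = R$1,770.00 subject; 3.1% × R$1,770.00 = R$54.87
Total: R$163.73 + R$54.87 = R$218.60

R$218.60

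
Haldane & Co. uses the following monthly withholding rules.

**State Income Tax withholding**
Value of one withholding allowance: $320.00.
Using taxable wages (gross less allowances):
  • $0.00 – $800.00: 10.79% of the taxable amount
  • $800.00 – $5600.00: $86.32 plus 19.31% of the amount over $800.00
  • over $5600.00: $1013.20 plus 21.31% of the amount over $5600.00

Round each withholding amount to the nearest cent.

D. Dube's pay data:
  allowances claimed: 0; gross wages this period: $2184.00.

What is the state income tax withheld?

$353.57

State Income Tax: taxable = $2184.00
  $86.32 + 19.31% × ($2184.00 − $800.00) = $86.32 + 19.31% × $1384.00 = $353.57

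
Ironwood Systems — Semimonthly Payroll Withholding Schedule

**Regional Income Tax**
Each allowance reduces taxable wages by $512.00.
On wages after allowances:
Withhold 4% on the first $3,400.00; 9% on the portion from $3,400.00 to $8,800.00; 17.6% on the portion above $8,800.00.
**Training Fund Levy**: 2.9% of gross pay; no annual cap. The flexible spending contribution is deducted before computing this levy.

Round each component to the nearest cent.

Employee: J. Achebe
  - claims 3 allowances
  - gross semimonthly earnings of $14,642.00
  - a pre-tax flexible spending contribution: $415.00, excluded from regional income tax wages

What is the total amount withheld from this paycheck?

Regional Income Tax: taxable = $14,642.00 − $415.00 − 3×$512.00 = $12,691.00
  $622.00 + 17.6% × ($12,691.00 − $8,800.00) = $622.00 + 17.6% × $3,891.00 = $1,306.82
Training Fund Levy: 2.9% × $14,227.00 = $412.58
Total: $1,306.82 + $412.58 = $1,719.40

$1,719.40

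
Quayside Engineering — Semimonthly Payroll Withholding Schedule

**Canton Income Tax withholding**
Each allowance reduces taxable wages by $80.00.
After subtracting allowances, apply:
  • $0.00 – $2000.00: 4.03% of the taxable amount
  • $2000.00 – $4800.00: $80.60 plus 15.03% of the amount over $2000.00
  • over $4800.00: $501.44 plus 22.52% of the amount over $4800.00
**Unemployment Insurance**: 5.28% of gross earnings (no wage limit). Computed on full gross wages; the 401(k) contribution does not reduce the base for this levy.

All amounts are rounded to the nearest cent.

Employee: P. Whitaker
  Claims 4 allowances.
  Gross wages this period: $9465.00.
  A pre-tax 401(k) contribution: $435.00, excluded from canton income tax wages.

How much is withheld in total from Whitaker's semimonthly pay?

Canton Income Tax: taxable = $9465.00 − $435.00 − 4×$80.00 = $8710.00
  $501.44 + 22.52% × ($8710.00 − $4800.00) = $501.44 + 22.52% × $3910.00 = $1381.97
Unemployment Insurance: 5.28% × $9465.00 = $499.75
Total: $1381.97 + $499.75 = $1881.72

$1881.72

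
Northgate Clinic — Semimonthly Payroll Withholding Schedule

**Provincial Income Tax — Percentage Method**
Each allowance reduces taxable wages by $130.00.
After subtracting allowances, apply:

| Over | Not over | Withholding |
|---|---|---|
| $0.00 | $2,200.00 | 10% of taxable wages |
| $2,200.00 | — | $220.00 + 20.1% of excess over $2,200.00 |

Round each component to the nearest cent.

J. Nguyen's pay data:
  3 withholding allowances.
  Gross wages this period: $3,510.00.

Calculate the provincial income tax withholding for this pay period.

Provincial Income Tax: taxable = $3,510.00 − 3×$130.00 = $3,120.00
  $220.00 + 20.1% × ($3,120.00 − $2,200.00) = $220.00 + 20.1% × $920.00 = $404.92

$404.92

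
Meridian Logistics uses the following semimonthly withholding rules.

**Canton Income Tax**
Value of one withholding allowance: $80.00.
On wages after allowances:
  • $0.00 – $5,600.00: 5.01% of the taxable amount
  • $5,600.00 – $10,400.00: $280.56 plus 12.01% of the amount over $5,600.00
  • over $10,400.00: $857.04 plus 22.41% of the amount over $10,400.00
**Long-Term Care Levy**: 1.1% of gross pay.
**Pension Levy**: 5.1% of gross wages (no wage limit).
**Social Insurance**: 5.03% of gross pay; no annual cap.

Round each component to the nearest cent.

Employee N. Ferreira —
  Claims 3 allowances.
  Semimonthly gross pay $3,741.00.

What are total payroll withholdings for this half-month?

Canton Income Tax: taxable = $3,741.00 − 3×$80.00 = $3,501.00
  5.01% × $3,501.00 = $175.40
Long-Term Care Levy: 1.1% × $3,741.00 = $41.15
Pension Levy: 5.1% × $3,741.00 = $190.79
Social Insurance: 5.03% × $3,741.00 = $188.17
Total: $175.40 + $41.15 + $190.79 + $188.17 = $595.51

$595.51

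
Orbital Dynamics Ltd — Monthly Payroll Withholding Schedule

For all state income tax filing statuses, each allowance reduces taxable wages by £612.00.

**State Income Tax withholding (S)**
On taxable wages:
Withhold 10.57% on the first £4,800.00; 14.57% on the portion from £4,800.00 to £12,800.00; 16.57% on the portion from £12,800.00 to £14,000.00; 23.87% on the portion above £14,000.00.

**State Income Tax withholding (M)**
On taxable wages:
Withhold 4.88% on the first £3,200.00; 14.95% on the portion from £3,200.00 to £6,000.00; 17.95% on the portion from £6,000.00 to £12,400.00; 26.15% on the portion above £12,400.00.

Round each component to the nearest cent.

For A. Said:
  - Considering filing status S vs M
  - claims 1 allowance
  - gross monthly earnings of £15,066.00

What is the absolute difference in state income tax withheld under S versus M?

£280.51

State Income Tax (S): taxable = £15,066.00 − 1×£612.00 = £14,454.00
  £1,871.80 + 23.87% × (£14,454.00 − £14,000.00) = £1,871.80 + 23.87% × £454.00 = £1,980.17
State Income Tax (M): taxable = £15,066.00 − 1×£612.00 = £14,454.00
  £1,723.56 + 26.15% × (£14,454.00 − £12,400.00) = £1,723.56 + 26.15% × £2,054.00 = £2,260.68
Difference: |£1,980.17 − £2,260.68| = £280.51 (higher under M)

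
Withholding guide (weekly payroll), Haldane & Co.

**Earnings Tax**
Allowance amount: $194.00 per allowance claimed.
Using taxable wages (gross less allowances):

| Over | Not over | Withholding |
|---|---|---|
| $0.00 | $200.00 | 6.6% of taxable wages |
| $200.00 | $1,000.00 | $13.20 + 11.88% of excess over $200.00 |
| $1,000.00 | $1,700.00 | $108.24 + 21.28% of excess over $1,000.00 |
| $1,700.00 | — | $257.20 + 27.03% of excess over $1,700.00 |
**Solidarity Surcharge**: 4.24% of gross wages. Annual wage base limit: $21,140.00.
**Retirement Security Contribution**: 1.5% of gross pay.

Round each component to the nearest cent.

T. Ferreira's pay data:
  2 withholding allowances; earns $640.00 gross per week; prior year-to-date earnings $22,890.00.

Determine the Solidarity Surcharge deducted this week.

$0.00

Solidarity Surcharge: YTD $22,890.00 ≥ cap $21,140.00 → $0.00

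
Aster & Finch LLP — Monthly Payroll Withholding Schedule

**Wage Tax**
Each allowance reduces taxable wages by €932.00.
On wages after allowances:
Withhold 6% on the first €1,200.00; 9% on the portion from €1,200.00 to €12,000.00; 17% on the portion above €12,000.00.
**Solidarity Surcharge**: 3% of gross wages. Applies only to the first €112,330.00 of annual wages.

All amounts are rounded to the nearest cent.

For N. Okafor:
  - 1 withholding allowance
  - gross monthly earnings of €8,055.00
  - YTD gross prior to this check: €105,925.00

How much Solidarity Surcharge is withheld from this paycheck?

Solidarity Surcharge: cap €112,330.00 − YTD €105,925.00 = €6,405.00 subject; 3% × €6,405.00 = €192.15

€192.15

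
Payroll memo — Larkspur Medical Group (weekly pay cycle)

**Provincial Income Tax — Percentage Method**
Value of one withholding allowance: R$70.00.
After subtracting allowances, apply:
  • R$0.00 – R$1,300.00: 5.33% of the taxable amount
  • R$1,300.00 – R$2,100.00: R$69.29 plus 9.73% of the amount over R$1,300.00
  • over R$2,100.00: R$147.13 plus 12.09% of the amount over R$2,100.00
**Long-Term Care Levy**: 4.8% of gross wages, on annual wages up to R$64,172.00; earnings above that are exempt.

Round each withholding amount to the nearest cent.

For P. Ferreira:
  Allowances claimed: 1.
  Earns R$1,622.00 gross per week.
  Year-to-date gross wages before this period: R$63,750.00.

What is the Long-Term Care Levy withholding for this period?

Long-Term Care Levy: cap R$64,172.00 − YTD R$63,750.00 = R$422.00 subject; 4.8% × R$422.00 = R$20.26

R$20.26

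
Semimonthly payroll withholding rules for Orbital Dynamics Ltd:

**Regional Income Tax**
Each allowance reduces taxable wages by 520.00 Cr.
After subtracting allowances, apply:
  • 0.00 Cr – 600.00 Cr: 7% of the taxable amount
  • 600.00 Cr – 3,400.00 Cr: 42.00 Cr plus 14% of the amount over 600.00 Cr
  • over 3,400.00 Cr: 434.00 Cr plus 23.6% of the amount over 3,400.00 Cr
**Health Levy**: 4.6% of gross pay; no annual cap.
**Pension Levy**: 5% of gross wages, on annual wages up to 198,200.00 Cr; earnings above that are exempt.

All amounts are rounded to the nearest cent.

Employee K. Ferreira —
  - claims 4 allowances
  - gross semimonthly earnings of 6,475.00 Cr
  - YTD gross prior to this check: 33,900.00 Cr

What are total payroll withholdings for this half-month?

Regional Income Tax: taxable = 6,475.00 Cr − 4×520.00 Cr = 4,395.00 Cr
  434.00 Cr + 23.6% × (4,395.00 Cr − 3,400.00 Cr) = 434.00 Cr + 23.6% × 995.00 Cr = 668.82 Cr
Health Levy: 4.6% × 6,475.00 Cr = 297.85 Cr
Pension Levy: 5% × 6,475.00 Cr = 323.75 Cr
Total: 668.82 Cr + 297.85 Cr + 323.75 Cr = 1,290.42 Cr

1,290.42 Cr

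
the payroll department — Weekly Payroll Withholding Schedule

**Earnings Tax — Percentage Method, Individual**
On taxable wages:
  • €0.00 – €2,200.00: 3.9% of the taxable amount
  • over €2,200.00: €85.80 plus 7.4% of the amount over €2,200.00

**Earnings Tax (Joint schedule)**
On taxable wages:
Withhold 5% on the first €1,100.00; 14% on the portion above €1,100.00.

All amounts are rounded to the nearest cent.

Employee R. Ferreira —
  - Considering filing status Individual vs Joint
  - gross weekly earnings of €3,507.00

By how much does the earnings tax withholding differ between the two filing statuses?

€209.46

Earnings Tax (Individual): taxable = €3,507.00
  €85.80 + 7.4% × (€3,507.00 − €2,200.00) = €85.80 + 7.4% × €1,307.00 = €182.52
Earnings Tax (Joint): taxable = €3,507.00
  €55.00 + 14% × (€3,507.00 − €1,100.00) = €55.00 + 14% × €2,407.00 = €391.98
Difference: |€182.52 − €391.98| = €209.46 (higher under Joint)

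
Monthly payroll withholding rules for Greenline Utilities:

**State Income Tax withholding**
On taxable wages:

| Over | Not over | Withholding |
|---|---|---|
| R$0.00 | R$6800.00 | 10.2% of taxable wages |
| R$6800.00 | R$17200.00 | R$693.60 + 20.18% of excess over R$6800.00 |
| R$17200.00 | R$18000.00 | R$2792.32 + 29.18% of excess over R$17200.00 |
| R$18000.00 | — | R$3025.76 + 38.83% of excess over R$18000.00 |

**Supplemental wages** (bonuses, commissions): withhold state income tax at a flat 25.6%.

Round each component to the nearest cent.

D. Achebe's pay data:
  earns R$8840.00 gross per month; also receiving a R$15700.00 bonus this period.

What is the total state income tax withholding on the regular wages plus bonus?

State Income Tax: taxable = R$8840.00
  R$693.60 + 20.18% × (R$8840.00 − R$6800.00) = R$693.60 + 20.18% × R$2040.00 = R$1105.27
Supplemental (25.6% flat on bonus): 25.6% × R$15700.00 = R$4019.20
Total state income tax: R$1105.27 + R$4019.20 = R$5124.47

R$5124.47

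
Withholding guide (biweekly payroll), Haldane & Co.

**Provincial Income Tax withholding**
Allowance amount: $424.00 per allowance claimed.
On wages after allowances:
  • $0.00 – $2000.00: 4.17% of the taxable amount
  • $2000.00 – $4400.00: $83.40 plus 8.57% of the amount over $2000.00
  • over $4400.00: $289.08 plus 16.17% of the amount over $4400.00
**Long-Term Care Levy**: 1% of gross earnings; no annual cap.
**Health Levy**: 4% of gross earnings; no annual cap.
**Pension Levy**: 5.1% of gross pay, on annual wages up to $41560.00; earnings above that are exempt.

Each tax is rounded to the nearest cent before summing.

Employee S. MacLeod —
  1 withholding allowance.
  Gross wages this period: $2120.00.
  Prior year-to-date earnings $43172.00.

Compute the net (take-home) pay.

Provincial Income Tax: taxable = $2120.00 − 1×$424.00 = $1696.00
  4.17% × $1696.00 = $70.72
Long-Term Care Levy: 1% × $2120.00 = $21.20
Health Levy: 4% × $2120.00 = $84.80
Pension Levy: YTD $43172.00 ≥ cap $41560.00 → $0.00
Total withheld: $70.72 + $21.20 + $84.80 + $0.00 = $176.72
Net pay: $2120.00 − $176.72 = $1943.28

$1943.28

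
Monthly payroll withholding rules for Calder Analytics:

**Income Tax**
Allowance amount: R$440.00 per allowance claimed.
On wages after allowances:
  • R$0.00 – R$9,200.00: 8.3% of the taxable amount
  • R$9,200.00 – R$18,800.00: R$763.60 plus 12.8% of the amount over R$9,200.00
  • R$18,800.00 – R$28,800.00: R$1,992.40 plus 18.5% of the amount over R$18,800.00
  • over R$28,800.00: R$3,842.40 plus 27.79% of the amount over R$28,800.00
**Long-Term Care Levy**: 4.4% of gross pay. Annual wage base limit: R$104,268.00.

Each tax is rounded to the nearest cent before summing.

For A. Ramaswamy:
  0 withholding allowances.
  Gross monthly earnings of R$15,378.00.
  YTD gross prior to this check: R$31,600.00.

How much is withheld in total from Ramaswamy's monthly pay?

Income Tax: taxable = R$15,378.00
  R$763.60 + 12.8% × (R$15,378.00 − R$9,200.00) = R$763.60 + 12.8% × R$6,178.00 = R$1,554.38
Long-Term Care Levy: 4.4% × R$15,378.00 = R$676.63
Total: R$1,554.38 + R$676.63 = R$2,231.01

R$2,231.01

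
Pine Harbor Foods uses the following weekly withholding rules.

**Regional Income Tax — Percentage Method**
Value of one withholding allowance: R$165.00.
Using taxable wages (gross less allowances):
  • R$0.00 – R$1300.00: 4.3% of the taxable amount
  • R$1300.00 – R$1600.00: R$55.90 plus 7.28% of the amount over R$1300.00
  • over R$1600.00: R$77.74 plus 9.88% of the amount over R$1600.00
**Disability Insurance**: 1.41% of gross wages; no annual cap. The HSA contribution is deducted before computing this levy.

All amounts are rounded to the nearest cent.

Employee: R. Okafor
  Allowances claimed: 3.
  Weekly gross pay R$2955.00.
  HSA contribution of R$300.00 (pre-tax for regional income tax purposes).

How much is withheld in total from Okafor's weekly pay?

R$170.51

Regional Income Tax: taxable = R$2955.00 − R$300.00 − 3×R$165.00 = R$2160.00
  R$77.74 + 9.88% × (R$2160.00 − R$1600.00) = R$77.74 + 9.88% × R$560.00 = R$133.07
Disability Insurance: 1.41% × R$2655.00 = R$37.44
Total: R$133.07 + R$37.44 = R$170.51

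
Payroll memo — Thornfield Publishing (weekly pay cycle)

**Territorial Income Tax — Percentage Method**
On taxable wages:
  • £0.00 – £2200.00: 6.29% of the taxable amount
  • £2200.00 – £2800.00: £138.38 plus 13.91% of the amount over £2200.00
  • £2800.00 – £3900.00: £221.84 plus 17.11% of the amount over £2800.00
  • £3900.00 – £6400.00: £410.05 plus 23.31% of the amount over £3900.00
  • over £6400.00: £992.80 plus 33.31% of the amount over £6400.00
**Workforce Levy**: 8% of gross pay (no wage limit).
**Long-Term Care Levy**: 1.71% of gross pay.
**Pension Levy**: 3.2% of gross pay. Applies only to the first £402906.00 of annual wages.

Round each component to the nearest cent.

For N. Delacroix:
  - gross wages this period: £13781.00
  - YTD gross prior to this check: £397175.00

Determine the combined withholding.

Territorial Income Tax: taxable = £13781.00
  £992.80 + 33.31% × (£13781.00 − £6400.00) = £992.80 + 33.31% × £7381.00 = £3451.41
Workforce Levy: 8% × £13781.00 = £1102.48
Long-Term Care Levy: 1.71% × £13781.00 = £235.66
Pension Levy: cap £402906.00 − YTD £397175.00 = £5731.00 subject; 3.2% × £5731.00 = £183.39
Total: £3451.41 + £1102.48 + £235.66 + £183.39 = £4972.94

£4972.94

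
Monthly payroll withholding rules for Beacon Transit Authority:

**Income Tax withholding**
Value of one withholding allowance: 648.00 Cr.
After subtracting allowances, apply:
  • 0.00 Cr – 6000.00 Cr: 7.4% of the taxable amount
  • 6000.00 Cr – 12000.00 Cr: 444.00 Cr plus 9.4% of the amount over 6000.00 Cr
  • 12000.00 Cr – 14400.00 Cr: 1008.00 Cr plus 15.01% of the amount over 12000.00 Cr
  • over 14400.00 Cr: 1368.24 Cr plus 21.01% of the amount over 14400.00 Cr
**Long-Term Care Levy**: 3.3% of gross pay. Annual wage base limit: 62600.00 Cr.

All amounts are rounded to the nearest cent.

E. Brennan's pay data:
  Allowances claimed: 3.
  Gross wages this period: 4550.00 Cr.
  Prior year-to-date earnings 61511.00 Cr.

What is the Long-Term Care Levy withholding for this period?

Long-Term Care Levy: cap 62600.00 Cr − YTD 61511.00 Cr = 1089.00 Cr subject; 3.3% × 1089.00 Cr = 35.94 Cr

35.94 Cr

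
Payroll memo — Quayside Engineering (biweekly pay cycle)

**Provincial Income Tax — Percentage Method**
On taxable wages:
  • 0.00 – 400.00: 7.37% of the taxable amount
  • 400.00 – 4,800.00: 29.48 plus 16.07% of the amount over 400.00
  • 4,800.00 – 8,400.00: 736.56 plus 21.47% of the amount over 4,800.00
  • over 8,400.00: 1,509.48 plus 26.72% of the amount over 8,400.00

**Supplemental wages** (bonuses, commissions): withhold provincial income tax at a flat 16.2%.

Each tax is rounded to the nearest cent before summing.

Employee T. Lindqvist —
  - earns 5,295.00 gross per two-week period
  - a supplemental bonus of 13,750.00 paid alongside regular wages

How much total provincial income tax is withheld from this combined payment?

Provincial Income Tax: taxable = 5,295.00
  736.56 + 21.47% × (5,295.00 − 4,800.00) = 736.56 + 21.47% × 495.00 = 842.84
Supplemental (16.2% flat on bonus): 16.2% × 13,750.00 = 2,227.50
Total provincial income tax: 842.84 + 2,227.50 = 3,070.34

3,070.34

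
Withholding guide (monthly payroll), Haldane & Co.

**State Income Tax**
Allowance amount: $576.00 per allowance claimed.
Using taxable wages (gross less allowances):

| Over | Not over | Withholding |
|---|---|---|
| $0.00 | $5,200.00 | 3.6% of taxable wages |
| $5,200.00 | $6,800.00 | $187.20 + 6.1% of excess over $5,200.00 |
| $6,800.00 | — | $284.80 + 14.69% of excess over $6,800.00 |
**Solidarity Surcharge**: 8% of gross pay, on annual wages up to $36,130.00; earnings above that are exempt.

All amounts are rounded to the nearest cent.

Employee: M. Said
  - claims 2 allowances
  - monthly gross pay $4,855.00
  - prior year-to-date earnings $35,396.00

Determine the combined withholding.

State Income Tax: taxable = $4,855.00 − 2×$576.00 = $3,703.00
  3.6% × $3,703.00 = $133.31
Solidarity Surcharge: cap $36,130.00 − YTD $35,396.00 = $734.00 subject; 8% × $734.00 = $58.72
Total: $133.31 + $58.72 = $192.03

$192.03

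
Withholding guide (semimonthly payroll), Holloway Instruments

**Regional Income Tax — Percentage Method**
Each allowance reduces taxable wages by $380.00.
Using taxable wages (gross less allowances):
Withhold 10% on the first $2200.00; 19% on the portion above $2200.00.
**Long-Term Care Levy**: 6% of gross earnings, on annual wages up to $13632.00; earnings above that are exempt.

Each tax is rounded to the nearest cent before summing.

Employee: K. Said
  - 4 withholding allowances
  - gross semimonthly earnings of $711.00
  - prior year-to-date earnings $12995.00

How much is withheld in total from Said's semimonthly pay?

Regional Income Tax: taxable = $711.00 − 4×$380.00 = $-809.00
  Taxable ≤ 0 → $0.00
Long-Term Care Levy: cap $13632.00 − YTD $12995.00 = $637.00 subject; 6% × $637.00 = $38.22
Total: $0.00 + $38.22 = $38.22

$38.22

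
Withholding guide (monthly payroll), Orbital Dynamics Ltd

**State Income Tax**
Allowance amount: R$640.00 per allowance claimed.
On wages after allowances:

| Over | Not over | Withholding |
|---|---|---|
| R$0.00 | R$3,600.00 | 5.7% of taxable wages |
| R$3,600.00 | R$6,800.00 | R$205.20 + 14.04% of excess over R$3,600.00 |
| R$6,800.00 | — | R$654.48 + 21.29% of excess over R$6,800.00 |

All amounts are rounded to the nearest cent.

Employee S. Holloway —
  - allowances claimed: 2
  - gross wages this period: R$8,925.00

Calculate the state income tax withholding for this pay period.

State Income Tax: taxable = R$8,925.00 − 2×R$640.00 = R$7,645.00
  R$654.48 + 21.29% × (R$7,645.00 − R$6,800.00) = R$654.48 + 21.29% × R$845.00 = R$834.38

R$834.38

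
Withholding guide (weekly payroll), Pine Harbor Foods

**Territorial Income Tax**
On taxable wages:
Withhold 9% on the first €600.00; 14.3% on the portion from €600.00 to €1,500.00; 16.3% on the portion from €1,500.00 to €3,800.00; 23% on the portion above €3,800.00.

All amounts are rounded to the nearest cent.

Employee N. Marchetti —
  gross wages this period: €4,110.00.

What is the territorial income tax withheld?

Territorial Income Tax: taxable = €4,110.00
  €557.60 + 23% × (€4,110.00 − €3,800.00) = €557.60 + 23% × €310.00 = €628.90

€628.90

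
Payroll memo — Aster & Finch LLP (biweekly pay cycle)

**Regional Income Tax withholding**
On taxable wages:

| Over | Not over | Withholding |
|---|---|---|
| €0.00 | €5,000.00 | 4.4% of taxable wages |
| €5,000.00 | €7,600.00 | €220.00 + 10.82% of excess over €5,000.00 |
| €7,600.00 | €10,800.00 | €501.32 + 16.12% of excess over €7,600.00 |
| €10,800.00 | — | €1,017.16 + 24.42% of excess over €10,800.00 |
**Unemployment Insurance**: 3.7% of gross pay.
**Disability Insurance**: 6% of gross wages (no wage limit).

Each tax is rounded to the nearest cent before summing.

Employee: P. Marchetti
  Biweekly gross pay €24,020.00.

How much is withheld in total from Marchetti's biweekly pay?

€6,575.42

Regional Income Tax: taxable = €24,020.00
  €1,017.16 + 24.42% × (€24,020.00 − €10,800.00) = €1,017.16 + 24.42% × €13,220.00 = €4,245.48
Unemployment Insurance: 3.7% × €24,020.00 = €888.74
Disability Insurance: 6% × €24,020.00 = €1,441.20
Total: €4,245.48 + €888.74 + €1,441.20 = €6,575.42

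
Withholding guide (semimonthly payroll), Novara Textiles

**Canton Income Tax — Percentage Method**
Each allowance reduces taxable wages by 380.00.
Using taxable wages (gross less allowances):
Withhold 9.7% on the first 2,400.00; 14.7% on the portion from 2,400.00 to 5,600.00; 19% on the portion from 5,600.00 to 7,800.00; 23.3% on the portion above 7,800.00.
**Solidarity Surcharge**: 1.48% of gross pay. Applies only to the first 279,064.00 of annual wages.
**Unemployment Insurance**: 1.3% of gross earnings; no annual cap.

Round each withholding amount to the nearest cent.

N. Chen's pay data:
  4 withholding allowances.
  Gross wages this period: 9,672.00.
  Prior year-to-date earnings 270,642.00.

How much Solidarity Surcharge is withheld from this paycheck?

124.65

Solidarity Surcharge: cap 279,064.00 − YTD 270,642.00 = 8,422.00 subject; 1.48% × 8,422.00 = 124.65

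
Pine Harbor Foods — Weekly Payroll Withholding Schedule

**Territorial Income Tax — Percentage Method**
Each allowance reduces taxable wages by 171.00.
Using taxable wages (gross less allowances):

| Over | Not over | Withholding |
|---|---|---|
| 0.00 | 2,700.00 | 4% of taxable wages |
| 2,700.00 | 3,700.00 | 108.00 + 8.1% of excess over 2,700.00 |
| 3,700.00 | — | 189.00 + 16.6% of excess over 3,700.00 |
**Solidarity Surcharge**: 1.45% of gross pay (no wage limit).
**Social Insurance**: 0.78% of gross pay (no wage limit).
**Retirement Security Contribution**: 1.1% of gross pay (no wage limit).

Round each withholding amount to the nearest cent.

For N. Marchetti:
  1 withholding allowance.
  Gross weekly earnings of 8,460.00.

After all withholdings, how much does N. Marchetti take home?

Territorial Income Tax: taxable = 8,460.00 − 1×171.00 = 8,289.00
  189.00 + 16.6% × (8,289.00 − 3,700.00) = 189.00 + 16.6% × 4,589.00 = 950.77
Solidarity Surcharge: 1.45% × 8,460.00 = 122.67
Social Insurance: 0.78% × 8,460.00 = 65.99
Retirement Security Contribution: 1.1% × 8,460.00 = 93.06
Total withheld: 950.77 + 122.67 + 65.99 + 93.06 = 1,232.49
Net pay: 8,460.00 − 1,232.49 = 7,227.51

7,227.51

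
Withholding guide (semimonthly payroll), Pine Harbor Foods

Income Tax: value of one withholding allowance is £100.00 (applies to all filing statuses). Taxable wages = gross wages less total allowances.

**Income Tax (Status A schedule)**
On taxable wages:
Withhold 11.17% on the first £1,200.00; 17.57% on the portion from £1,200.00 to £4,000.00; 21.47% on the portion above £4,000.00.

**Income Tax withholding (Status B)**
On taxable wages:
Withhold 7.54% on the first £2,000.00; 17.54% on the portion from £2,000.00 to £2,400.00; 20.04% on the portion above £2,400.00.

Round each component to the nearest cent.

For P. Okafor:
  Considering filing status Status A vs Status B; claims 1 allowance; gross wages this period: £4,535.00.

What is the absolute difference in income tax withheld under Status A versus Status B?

Income Tax (Status A): taxable = £4,535.00 − 1×£100.00 = £4,435.00
  £626.00 + 21.47% × (£4,435.00 − £4,000.00) = £626.00 + 21.47% × £435.00 = £719.39
Income Tax (Status B): taxable = £4,535.00 − 1×£100.00 = £4,435.00
  £220.96 + 20.04% × (£4,435.00 − £2,400.00) = £220.96 + 20.04% × £2,035.00 = £628.77
Difference: |£719.39 − £628.77| = £90.62 (higher under Status A)

£90.62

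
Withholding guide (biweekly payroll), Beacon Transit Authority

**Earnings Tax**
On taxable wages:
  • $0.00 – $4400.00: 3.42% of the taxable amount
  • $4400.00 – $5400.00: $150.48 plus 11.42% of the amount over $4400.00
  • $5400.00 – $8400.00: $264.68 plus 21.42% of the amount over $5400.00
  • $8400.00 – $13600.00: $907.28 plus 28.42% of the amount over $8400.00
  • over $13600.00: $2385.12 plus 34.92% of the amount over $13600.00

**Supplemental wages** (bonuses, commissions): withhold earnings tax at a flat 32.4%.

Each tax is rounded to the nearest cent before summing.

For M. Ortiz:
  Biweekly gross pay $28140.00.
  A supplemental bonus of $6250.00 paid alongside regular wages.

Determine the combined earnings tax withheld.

$9487.49

Earnings Tax: taxable = $28140.00
  $2385.12 + 34.92% × ($28140.00 − $13600.00) = $2385.12 + 34.92% × $14540.00 = $7462.49
Supplemental (32.4% flat on bonus): 32.4% × $6250.00 = $2025.00
Total earnings tax: $7462.49 + $2025.00 = $9487.49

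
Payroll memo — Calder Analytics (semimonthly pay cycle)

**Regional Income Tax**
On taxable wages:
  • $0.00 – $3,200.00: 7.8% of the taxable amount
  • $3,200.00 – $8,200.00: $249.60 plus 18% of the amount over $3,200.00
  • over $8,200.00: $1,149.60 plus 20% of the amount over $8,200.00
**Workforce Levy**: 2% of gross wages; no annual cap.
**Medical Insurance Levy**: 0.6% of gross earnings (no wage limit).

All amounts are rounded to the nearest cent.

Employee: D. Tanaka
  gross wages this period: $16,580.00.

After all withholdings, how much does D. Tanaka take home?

$13,323.32

Regional Income Tax: taxable = $16,580.00
  $1,149.60 + 20% × ($16,580.00 − $8,200.00) = $1,149.60 + 20% × $8,380.00 = $2,825.60
Workforce Levy: 2% × $16,580.00 = $331.60
Medical Insurance Levy: 0.6% × $16,580.00 = $99.48
Total withheld: $2,825.60 + $331.60 + $99.48 = $3,256.68
Net pay: $16,580.00 − $3,256.68 = $13,323.32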